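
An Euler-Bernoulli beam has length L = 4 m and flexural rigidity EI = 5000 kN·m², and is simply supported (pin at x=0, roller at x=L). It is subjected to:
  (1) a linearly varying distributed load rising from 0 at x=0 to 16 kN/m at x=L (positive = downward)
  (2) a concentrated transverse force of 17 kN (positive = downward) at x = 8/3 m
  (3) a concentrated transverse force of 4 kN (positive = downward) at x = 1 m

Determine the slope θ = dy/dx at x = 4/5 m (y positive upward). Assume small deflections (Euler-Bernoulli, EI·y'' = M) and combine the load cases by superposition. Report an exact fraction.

Load 1 — triangular load w₀=16 kN/m (0→w₀ over full span):
  θ_1 = -w₀(7L⁴-30L²x²+15x⁴)/(360LEI) = -16·(7·4⁴-30·4²·(4/5)²+15·(4/5)⁴)/(360·4·5000) = -11648/3515625 rad
Load 2 — point force P=17 kN at a=8/3 m (b=L-a=4/3):
  θ_2 = -Pb(L²-b²-3x²)/(6LEI)  [x≤a] = -17·(4/3)·(4²-(4/3)²-3·(4/5)²)/(6·4·5000) = -2941/1265625 rad
Load 3 — point force P=4 kN at a=1 m (b=L-a=3):
  θ_3 = -Pb(L²-b²-3x²)/(6LEI)  [x≤a] = -4·3·(4²-3²-3·(4/5)²)/(6·4·5000) = -127/250000 rad
Superposition: θ = Σ θ_i = -3110887/506250000 rad ≈ -0.006145 rad

θ(4/5) = -3110887/506250000 rad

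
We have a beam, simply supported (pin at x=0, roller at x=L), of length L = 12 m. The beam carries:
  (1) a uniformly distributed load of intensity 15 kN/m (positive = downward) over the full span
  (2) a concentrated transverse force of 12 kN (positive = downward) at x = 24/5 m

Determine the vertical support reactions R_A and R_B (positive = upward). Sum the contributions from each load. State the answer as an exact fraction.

R_A = 486/5 kN, R_B = 474/5 kN

Load 1 — uniform load w=15 kN/m over full span:
  R_A = wL/2 = 15·12/2 = 90 kN
  R_B = wL/2 = 15·12/2 = 90 kN
Load 2 — point force P=12 kN at a=24/5 m (b=L-a=36/5):
  R_A = Pb/L = 12·(36/5)/12 = 36/5 kN
  R_B = Pa/L = 12·(24/5)/12 = 24/5 kN
Superposition: R_A = 486/5 kN, R_B = 474/5 kN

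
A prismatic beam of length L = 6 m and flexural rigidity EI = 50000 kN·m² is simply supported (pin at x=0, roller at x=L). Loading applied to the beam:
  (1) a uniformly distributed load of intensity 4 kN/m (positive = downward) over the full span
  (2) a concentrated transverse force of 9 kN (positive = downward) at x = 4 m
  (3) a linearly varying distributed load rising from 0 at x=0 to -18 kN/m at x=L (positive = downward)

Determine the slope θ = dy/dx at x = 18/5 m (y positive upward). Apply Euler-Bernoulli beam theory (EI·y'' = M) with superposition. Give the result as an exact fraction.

θ(18/5) = -1859/15625000 rad

Load 1 — uniform load w=4 kN/m over full span:
  θ_1 = -w(L³-6Lx²+4x³)/(24EI) = -4·(6³-6·6·(18/5)²+4·(18/5)³)/(24·50000) = 333/1562500 rad
Load 2 — point force P=9 kN at a=4 m (b=L-a=2):
  θ_2 = -Pb(L²-b²-3x²)/(6LEI)  [x≤a] = -9·2·(6²-2²-3·(18/5)²)/(6·6·50000) = 43/625000 rad
Load 3 — triangular load w₀=-18 kN/m (0→w₀ over full span):
  θ_3 = -w₀(7L⁴-30L²x²+15x⁴)/(360LEI) = -(-18)·(7·6⁴-30·6²·(18/5)²+15·(18/5)⁴)/(360·6·50000) = -783/1953125 rad
Superposition: θ = Σ θ_i = -1859/15625000 rad ≈ -0.000119 rad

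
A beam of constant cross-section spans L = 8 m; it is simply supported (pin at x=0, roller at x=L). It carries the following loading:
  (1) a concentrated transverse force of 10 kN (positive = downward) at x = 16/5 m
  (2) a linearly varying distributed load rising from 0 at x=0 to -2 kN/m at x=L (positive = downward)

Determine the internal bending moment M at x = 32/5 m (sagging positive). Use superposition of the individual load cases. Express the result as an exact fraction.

Load 1 — point force P=10 kN at a=16/5 m (b=L-a=24/5):
  M_1 = Pa(L-x)/L  [x>a] = 10·(16/5)·(8-(32/5))/8 = 32/5 kN·m
Load 2 — triangular load w₀=-2 kN/m (0→w₀ over full span):
  M_2 = w₀Lx/6 - w₀x³/(6L) = (-2)·8·(32/5)/6 - (-2)·(32/5)³/(6·8) = -768/125 kN·m
Superposition: M = Σ M_i = 32/125 kN·m ≈ 0.256000 kN·m

M(32/5) = 32/125 kN·m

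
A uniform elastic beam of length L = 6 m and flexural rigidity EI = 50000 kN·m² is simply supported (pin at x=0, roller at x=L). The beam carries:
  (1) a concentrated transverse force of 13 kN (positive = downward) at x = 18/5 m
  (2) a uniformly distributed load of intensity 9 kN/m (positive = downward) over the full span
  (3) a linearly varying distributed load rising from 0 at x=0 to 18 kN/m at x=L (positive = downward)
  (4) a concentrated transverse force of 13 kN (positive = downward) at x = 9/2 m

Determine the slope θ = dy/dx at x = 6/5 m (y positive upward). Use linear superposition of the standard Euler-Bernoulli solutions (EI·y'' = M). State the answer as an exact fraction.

Load 1 — point force P=13 kN at a=18/5 m (b=L-a=12/5):
  θ_1 = -Pb(L²-b²-3x²)/(6LEI)  [x≤a] = -13·(12/5)·(6²-(12/5)²-3·(6/5)²)/(6·6·50000) = -351/781250 rad
Load 2 — uniform load w=9 kN/m over full span:
  θ_2 = -w(L³-6Lx²+4x³)/(24EI) = -9·(6³-6·6·(6/5)²+4·(6/5)³)/(24·50000) = -8019/6250000 rad
Load 3 — triangular load w₀=18 kN/m (0→w₀ over full span):
  θ_3 = -w₀(7L⁴-30L²x²+15x⁴)/(360LEI) = -18·(7·6⁴-30·6²·(6/5)²+15·(6/5)⁴)/(360·6·50000) = -2457/1953125 rad
Load 4 — point force P=13 kN at a=9/2 m (b=L-a=3/2):
  θ_4 = -Pb(L²-b²-3x²)/(6LEI)  [x≤a] = -13·(3/2)·(6²-(3/2)²-3·(6/5)²)/(6·6·50000) = -12753/40000000 rad
Superposition: θ = Σ θ_i = -3309129/1000000000 rad ≈ -0.003309 rad

θ(6/5) = -3309129/1000000000 rad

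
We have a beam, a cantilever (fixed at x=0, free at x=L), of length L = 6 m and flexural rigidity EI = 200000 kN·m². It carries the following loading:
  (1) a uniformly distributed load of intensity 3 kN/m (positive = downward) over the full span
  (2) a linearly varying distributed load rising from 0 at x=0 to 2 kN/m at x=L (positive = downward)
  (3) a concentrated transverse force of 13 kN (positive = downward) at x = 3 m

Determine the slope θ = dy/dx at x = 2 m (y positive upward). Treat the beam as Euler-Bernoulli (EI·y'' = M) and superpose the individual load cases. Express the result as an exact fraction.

θ(2) = -739/900000 rad

Load 1 — uniform load w=3 kN/m over full span:
  θ_1 = -wx(x²-3Lx+3L²)/(6EI) = -3·2·(2²-3·6·2+3·6²)/(6·200000) = -19/50000 rad
Load 2 — triangular load w₀=2 kN/m (0→w₀ over full span):
  θ_2 = (w₀Lx²/4-w₀L²x/3-w₀x⁴/(24L))/EI = (2·6·2²/4-2·6²·2/3-2·2⁴/(24·6))/200000 = -163/900000 rad
Load 3 — point force P=13 kN at a=3 m (b=L-a=3):
  θ_3 = -Px(2a-x)/(2EI)  [x≤a] = -13·2·(2·3-2)/(2·200000) = -13/50000 rad
Superposition: θ = Σ θ_i = -739/900000 rad ≈ -0.000821 rad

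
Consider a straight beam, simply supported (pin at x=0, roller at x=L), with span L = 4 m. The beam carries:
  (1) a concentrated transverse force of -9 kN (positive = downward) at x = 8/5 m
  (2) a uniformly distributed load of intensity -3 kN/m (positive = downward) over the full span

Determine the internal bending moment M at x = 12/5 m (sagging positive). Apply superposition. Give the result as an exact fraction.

Load 1 — point force P=-9 kN at a=8/5 m (b=L-a=12/5):
  M_1 = Pa(L-x)/L  [x>a] = (-9)·(8/5)·(4-(12/5))/4 = -144/25 kN·m
Load 2 — uniform load w=-3 kN/m over full span:
  M_2 = wx(L-x)/2 = (-3)·(12/5)·(4-(12/5))/2 = -144/25 kN·m
Superposition: M = Σ M_i = -288/25 kN·m ≈ -11.520000 kN·m

M(12/5) = -288/25 kN·m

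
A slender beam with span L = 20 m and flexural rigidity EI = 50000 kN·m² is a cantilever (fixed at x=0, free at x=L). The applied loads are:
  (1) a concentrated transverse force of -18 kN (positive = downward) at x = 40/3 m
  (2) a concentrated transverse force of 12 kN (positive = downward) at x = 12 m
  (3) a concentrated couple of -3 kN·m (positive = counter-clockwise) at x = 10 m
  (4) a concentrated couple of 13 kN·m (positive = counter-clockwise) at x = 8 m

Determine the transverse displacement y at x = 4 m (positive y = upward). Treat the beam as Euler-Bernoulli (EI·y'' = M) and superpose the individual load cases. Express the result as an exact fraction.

Load 1 — point force P=-18 kN at a=40/3 m (b=L-a=20/3):
  y_1 = -Px²(3a-x)/(6EI)  [x≤a] = -(-18)·4²·(3·(40/3)-4)/(6·50000) = 108/3125 m
Load 2 — point force P=12 kN at a=12 m (b=L-a=8):
  y_2 = -Px²(3a-x)/(6EI)  [x≤a] = -12·4²·(3·12-4)/(6·50000) = -64/3125 m
Load 3 — applied couple M₀=-3 kN·m at a=10 m (b=L-a=10):
  y_3 = M₀x²/(2EI)  [x≤a] = (-3)·4²/(2·50000) = -3/6250 m
Load 4 — applied couple M₀=13 kN·m at a=8 m (b=L-a=12):
  y_4 = M₀x²/(2EI)  [x≤a] = 13·4²/(2·50000) = 13/6250 m
Superposition: y = Σ y_i = 49/3125 m ≈ 0.015680 m

y(4) = 49/3125 m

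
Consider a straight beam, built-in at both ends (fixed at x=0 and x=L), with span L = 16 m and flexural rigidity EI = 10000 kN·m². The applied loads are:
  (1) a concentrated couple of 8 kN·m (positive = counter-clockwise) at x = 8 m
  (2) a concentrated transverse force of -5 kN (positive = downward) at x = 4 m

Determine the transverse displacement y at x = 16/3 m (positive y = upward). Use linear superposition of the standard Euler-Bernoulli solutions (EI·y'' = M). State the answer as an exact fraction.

y(16/3) = 232/50625 m

Load 1 — applied couple M₀=8 kN·m at a=8 m (b=L-a=8):
  y_1 = (R_Ax³/6 - M_Ax²/2)/EI  [x≤a] with R_A=3/4, M_A=2 = ((3/4)·(16/3)³/6 - 2·(16/3)²/2)/10000 = -16/16875 m
Load 2 — point force P=-5 kN at a=4 m (b=L-a=12):
  y_2 = -Pa²(L-x)²(3bL-(3b+a)(L-x))/(6L³EI)  [x>a] = -(-5)·4²·(16-(16/3))²·(3·12·16-(3·12+4)·(16-(16/3)))/(6·16³·10000) = 56/10125 m
Superposition: y = Σ y_i = 232/50625 m ≈ 0.004583 m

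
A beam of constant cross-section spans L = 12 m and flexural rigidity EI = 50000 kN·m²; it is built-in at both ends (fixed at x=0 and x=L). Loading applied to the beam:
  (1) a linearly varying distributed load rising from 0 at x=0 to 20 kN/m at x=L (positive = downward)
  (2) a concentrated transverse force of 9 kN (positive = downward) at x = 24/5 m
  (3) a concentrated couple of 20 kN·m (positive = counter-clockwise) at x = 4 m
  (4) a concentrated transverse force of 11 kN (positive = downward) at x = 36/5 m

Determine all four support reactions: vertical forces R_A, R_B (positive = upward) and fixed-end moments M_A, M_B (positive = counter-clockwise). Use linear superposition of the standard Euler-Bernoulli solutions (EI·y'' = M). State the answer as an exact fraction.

R_A = 53917/1125 kN, M_A = 15528/125 kN·m, R_B = 103583/1125 kN, M_B = -62516/375 kN·m

Load 1 — triangular load w₀=20 kN/m (0→w₀ over full span):
  R_A = 3w₀L/20 = 3·20·12/20 = 36 kN
  M_A = w₀L²/30 = 20·12²/30 = 96 kN·m
  R_B = 7w₀L/20 = 7·20·12/20 = 84 kN
  M_B = -w₀L²/20 = -20·12²/20 = -144 kN·m
Load 2 — point force P=9 kN at a=24/5 m (b=L-a=36/5):
  R_A = Pb²(3a+b)/L³ = 9·(36/5)²·(3·(24/5)+(36/5))/12³ = 729/125 kN
  M_A = Pab²/L² = 9·(24/5)·(36/5)²/12² = 1944/125 kN·m
  R_B = Pa²(a+3b)/L³ = 9·(24/5)²·((24/5)+3·(36/5))/12³ = 396/125 kN
  M_B = -Pa²b/L² = -9·(24/5)²·(36/5)/12² = -1296/125 kN·m
Load 3 — applied couple M₀=20 kN·m at a=4 m (b=L-a=8):
  R_A = 6M₀ab/L³ = 6·20·4·8/12³ = 20/9 kN
  M_A = M₀b(2a-b)/L² = 20·8·(2·4-8)/12² = 0 kN·m
  R_B = -6M₀ab/L³ = -6·20·4·8/12³ = -20/9 kN
  M_B = M₀a(2b-a)/L² = 20·4·(2·8-4)/12² = 20/3 kN·m
Load 4 — point force P=11 kN at a=36/5 m (b=L-a=24/5):
  R_A = Pb²(3a+b)/L³ = 11·(24/5)²·(3·(36/5)+(24/5))/12³ = 484/125 kN
  M_A = Pab²/L² = 11·(36/5)·(24/5)²/12² = 1584/125 kN·m
  R_B = Pa²(a+3b)/L³ = 11·(36/5)²·((36/5)+3·(24/5))/12³ = 891/125 kN
  M_B = -Pa²b/L² = -11·(36/5)²·(24/5)/12² = -2376/125 kN·m
Superposition: R_A = 53917/1125 kN, M_A = 15528/125 kN·m, R_B = 103583/1125 kN, M_B = -62516/375 kN·m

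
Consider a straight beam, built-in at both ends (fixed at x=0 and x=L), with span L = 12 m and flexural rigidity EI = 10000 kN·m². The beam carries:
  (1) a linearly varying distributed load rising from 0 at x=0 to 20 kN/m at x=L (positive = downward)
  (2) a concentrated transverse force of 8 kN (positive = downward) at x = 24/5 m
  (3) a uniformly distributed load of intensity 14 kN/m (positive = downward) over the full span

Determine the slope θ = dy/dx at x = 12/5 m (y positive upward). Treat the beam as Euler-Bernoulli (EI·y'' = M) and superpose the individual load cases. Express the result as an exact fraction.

Load 1 — triangular load w₀=20 kN/m (0→w₀ over full span):
  θ_1 = -w₀(2x(L-x)(L-2x)(x+2L)+x²(L-x)²)/(120LEI) = -20·(2·(12/5)·(12-(12/5))·(12-2·(12/5))·((12/5)+2·12)+(12/5)²·(12-(12/5))²)/(120·12·10000) = -1008/78125 rad
Load 2 — point force P=8 kN at a=24/5 m (b=L-a=36/5):
  θ_2 = -Pb²x(2aL-(3a+b)x)/(2L³EI)  [x≤a] = -8·(36/5)²·(12/5)·(2·(24/5)·12-(3·(24/5)+(36/5))·(12/5))/(2·12³·10000) = -3564/1953125 rad
Load 3 — uniform load w=14 kN/m over full span:
  θ_3 = -wx(L-x)(L-2x)/(12EI) = -14·(12/5)·(12-(12/5))·(12-2·(12/5))/(12·10000) = -1512/78125 rad
Superposition: θ = Σ θ_i = -66564/1953125 rad ≈ -0.034081 rad

θ(12/5) = -66564/1953125 rad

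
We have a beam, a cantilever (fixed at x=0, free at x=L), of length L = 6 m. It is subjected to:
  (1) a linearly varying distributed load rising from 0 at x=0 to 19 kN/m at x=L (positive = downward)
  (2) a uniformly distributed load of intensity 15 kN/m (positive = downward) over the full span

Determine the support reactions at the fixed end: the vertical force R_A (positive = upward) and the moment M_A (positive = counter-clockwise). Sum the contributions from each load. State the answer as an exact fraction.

R_A = 147 kN, M_A = 498 kN·m

Load 1 — triangular load w₀=19 kN/m (0→w₀ over full span):
  R_A = w₀L/2 = 19·6/2 = 57 kN
  M_A = w₀L²/3 = 19·6²/3 = 228 kN·m
Load 2 — uniform load w=15 kN/m over full span:
  R_A = wL = 15·6 = 90 kN
  M_A = wL²/2 = 15·6²/2 = 270 kN·m
Superposition: R_A = 147 kN, M_A = 498 kN·m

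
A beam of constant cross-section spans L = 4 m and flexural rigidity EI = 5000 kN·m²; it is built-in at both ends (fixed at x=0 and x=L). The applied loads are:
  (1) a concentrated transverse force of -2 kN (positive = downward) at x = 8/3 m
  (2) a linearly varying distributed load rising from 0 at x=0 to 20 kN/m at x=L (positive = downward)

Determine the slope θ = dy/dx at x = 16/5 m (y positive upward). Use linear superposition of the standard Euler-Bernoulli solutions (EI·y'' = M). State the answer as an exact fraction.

θ(16/5) = 2104/2109375 rad

Load 1 — point force P=-2 kN at a=8/3 m (b=L-a=4/3):
  θ_1 = Pa²(L-x)(2bL-(3b+a)(L-x))/(2L³EI)  [x>a] = (-2)·(8/3)²·(4-(16/5))·(2·(4/3)·4-(3·(4/3)+(8/3))·(4-(16/5)))/(2·4³·5000) = -8/84375 rad
Load 2 — triangular load w₀=20 kN/m (0→w₀ over full span):
  θ_2 = -w₀(2x(L-x)(L-2x)(x+2L)+x²(L-x)²)/(120LEI) = -20·(2·(16/5)·(4-(16/5))·(4-2·(16/5))·((16/5)+2·4)+(16/5)²·(4-(16/5))²)/(120·4·5000) = 256/234375 rad
Superposition: θ = Σ θ_i = 2104/2109375 rad ≈ 0.000997 rad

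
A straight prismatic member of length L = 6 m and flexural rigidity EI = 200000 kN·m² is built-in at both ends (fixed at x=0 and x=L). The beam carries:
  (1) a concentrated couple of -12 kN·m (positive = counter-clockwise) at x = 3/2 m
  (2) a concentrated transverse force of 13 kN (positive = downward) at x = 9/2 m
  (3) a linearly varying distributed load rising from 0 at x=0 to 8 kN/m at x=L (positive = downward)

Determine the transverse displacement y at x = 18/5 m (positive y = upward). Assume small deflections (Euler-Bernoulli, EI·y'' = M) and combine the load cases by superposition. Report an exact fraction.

Load 1 — applied couple M₀=-12 kN·m at a=3/2 m (b=L-a=9/2):
  y_1 = (R_Ax³/6 - M_Ax²/2 - M₀(x-a)²/2)/EI  [x>a] with R_A=-9/4, M_A=9/4 = ((-9/4)·(18/5)³/6 - (9/4)·(18/5)²/2 - (-12)·((18/5)-(3/2))²/2)/200000 = -351/12500000 m
Load 2 — point force P=13 kN at a=9/2 m (b=L-a=3/2):
  y_2 = -Pb²x²(3aL-(3a+b)x)/(6L³EI)  [x≤a] = -13·(3/2)²·(18/5)²·(3·(9/2)·6-(3·(9/2)+(3/2))·(18/5))/(6·6³·200000) = -3159/80000000 m
Load 3 — triangular load w₀=8 kN/m (0→w₀ over full span):
  y_3 = -w₀x²(L-x)²(x+2L)/(120LEI) = -8·(18/5)²·(6-(18/5))²·((18/5)+2·6)/(120·6·200000) = -3159/48828125 m
Superposition: y = Σ y_i = -6613191/50000000000 m ≈ -0.000132 m

y(18/5) = -6613191/50000000000 m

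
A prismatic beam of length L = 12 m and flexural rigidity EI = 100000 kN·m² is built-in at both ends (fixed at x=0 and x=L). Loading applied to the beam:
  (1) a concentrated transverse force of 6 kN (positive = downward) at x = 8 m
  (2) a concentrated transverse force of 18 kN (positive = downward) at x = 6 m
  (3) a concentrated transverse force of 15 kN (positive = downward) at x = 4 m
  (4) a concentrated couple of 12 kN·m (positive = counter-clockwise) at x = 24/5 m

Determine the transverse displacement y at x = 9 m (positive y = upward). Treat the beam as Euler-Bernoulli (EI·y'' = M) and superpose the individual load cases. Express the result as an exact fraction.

y(9) = -1407/1000000 m

Load 1 — point force P=6 kN at a=8 m (b=L-a=4):
  y_1 = -Pa²(L-x)²(3bL-(3b+a)(L-x))/(6L³EI)  [x>a] = -6·8²·(12-9)²·(3·4·12-(3·4+8)·(12-9))/(6·12³·100000) = -7/25000 m
Load 2 — point force P=18 kN at a=6 m (b=L-a=6):
  y_2 = -Pa²(L-x)²(3bL-(3b+a)(L-x))/(6L³EI)  [x>a] = -18·6²·(12-9)²·(3·6·12-(3·6+6)·(12-9))/(6·12³·100000) = -81/100000 m
Load 3 — point force P=15 kN at a=4 m (b=L-a=8):
  y_3 = -Pa²(L-x)²(3bL-(3b+a)(L-x))/(6L³EI)  [x>a] = -15·4²·(12-9)²·(3·8·12-(3·8+4)·(12-9))/(6·12³·100000) = -17/40000 m
Load 4 — applied couple M₀=12 kN·m at a=24/5 m (b=L-a=36/5):
  y_4 = (R_Ax³/6 - M_Ax²/2 - M₀(x-a)²/2)/EI  [x>a] with R_A=36/25, M_A=36/25 = ((36/25)·9³/6 - (36/25)·9²/2 - 12·(9-(24/5))²/2)/100000 = 27/250000 m
Superposition: y = Σ y_i = -1407/1000000 m ≈ -0.001407 m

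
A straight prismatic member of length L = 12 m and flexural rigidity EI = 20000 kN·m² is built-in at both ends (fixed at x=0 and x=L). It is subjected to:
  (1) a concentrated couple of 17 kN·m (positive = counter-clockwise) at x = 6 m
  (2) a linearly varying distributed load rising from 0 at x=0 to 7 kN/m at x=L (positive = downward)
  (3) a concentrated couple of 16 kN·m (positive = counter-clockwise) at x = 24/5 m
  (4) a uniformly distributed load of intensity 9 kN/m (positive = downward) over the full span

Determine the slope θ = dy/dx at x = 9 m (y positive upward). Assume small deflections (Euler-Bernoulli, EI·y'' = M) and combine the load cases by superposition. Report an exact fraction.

θ(9) = 128019/16000000 rad

Load 1 — applied couple M₀=17 kN·m at a=6 m (b=L-a=6):
  θ_1 = (R_Ax²/2 - M_Ax - M₀(x-a))/EI  [x>a] with R_A=17/8, M_A=17/4 = ((17/8)·9²/2 - (17/4)·9 - 17·(9-6))/20000 = -51/320000 rad
Load 2 — triangular load w₀=7 kN/m (0→w₀ over full span):
  θ_2 = -w₀(2x(L-x)(L-2x)(x+2L)+x²(L-x)²)/(120LEI) = -7·(2·9·(12-9)·(12-2·9)·(9+2·12)+9²·(12-9)²)/(120·12·20000) = 7749/3200000 rad
Load 3 — applied couple M₀=16 kN·m at a=24/5 m (b=L-a=36/5):
  θ_3 = (R_Ax²/2 - M_Ax - M₀(x-a))/EI  [x>a] with R_A=48/25, M_A=48/25 = ((48/25)·9²/2 - (48/25)·9 - 16·(9-(24/5)))/20000 = -21/62500 rad
Load 4 — uniform load w=9 kN/m over full span:
  θ_4 = -wx(L-x)(L-2x)/(12EI) = -9·9·(12-9)·(12-2·9)/(12·20000) = 243/40000 rad
Superposition: θ = Σ θ_i = 128019/16000000 rad ≈ 0.008001 rad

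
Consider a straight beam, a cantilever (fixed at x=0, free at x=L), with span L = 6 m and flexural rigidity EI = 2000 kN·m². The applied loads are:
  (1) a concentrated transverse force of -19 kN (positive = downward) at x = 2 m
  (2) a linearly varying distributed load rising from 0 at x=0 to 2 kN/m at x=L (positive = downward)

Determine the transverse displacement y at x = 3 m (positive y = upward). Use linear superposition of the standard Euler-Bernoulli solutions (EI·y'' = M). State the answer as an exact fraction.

Load 1 — point force P=-19 kN at a=2 m (b=L-a=4):
  y_1 = -Pa²(3x-a)/(6EI)  [x>a] = -(-19)·2²·(3·3-2)/(6·2000) = 133/3000 m
Load 2 — triangular load w₀=2 kN/m (0→w₀ over full span):
  y_2 = (w₀Lx³/12-w₀L²x²/6-w₀x⁵/(120L))/EI = (2·6·3³/12-2·6²·3²/6-2·3⁵/(120·6))/2000 = -3267/80000 m
Superposition: y = Σ y_i = 839/240000 m ≈ 0.003496 m

y(3) = 839/240000 m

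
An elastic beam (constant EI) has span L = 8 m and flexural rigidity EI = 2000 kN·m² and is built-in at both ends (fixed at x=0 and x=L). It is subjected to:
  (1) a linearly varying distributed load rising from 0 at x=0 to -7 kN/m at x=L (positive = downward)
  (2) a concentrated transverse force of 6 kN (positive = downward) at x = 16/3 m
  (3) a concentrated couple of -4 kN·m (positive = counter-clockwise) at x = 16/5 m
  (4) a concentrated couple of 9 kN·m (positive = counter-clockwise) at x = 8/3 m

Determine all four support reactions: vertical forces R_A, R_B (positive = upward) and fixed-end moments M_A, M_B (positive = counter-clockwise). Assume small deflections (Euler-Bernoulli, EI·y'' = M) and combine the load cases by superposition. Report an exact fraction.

R_A = -2729/450 kN, M_A = -2668/225 kN·m, R_B = -7171/450 kN, M_B = 3827/225 kN·m

Load 1 — triangular load w₀=-7 kN/m (0→w₀ over full span):
  R_A = 3w₀L/20 = 3·(-7)·8/20 = -42/5 kN
  M_A = w₀L²/30 = (-7)·8²/30 = -224/15 kN·m
  R_B = 7w₀L/20 = 7·(-7)·8/20 = -98/5 kN
  M_B = -w₀L²/20 = -(-7)·8²/20 = 112/5 kN·m
Load 2 — point force P=6 kN at a=16/3 m (b=L-a=8/3):
  R_A = Pb²(3a+b)/L³ = 6·(8/3)²·(3·(16/3)+(8/3))/8³ = 14/9 kN
  M_A = Pab²/L² = 6·(16/3)·(8/3)²/8² = 32/9 kN·m
  R_B = Pa²(a+3b)/L³ = 6·(16/3)²·((16/3)+3·(8/3))/8³ = 40/9 kN
  M_B = -Pa²b/L² = -6·(16/3)²·(8/3)/8² = -64/9 kN·m
Load 3 — applied couple M₀=-4 kN·m at a=16/5 m (b=L-a=24/5):
  R_A = 6M₀ab/L³ = 6·(-4)·(16/5)·(24/5)/8³ = -18/25 kN
  M_A = M₀b(2a-b)/L² = (-4)·(24/5)·(2·(16/5)-(24/5))/8² = -12/25 kN·m
  R_B = -6M₀ab/L³ = -6·(-4)·(16/5)·(24/5)/8³ = 18/25 kN
  M_B = M₀a(2b-a)/L² = (-4)·(16/5)·(2·(24/5)-(16/5))/8² = -32/25 kN·m
Load 4 — applied couple M₀=9 kN·m at a=8/3 m (b=L-a=16/3):
  R_A = 6M₀ab/L³ = 6·9·(8/3)·(16/3)/8³ = 3/2 kN
  M_A = M₀b(2a-b)/L² = 9·(16/3)·(2·(8/3)-(16/3))/8² = 0 kN·m
  R_B = -6M₀ab/L³ = -6·9·(8/3)·(16/3)/8³ = -3/2 kN
  M_B = M₀a(2b-a)/L² = 9·(8/3)·(2·(16/3)-(8/3))/8² = 3 kN·m
Superposition: R_A = -2729/450 kN, M_A = -2668/225 kN·m, R_B = -7171/450 kN, M_B = 3827/225 kN·m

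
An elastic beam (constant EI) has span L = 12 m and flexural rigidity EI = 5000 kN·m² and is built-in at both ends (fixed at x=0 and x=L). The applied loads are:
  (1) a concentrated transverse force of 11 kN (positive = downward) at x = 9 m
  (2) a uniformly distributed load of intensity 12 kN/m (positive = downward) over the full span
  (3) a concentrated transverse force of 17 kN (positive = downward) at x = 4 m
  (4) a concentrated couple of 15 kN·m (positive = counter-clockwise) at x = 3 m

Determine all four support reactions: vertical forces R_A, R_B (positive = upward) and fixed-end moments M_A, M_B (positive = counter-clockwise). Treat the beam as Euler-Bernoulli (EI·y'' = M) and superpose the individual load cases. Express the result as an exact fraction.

R_A = 18947/216 kN, M_A = 12787/72 kN·m, R_B = 18205/216 kN, M_B = -12455/72 kN·m

Load 1 — point force P=11 kN at a=9 m (b=L-a=3):
  R_A = Pb²(3a+b)/L³ = 11·3²·(3·9+3)/12³ = 55/32 kN
  M_A = Pab²/L² = 11·9·3²/12² = 99/16 kN·m
  R_B = Pa²(a+3b)/L³ = 11·9²·(9+3·3)/12³ = 297/32 kN
  M_B = -Pa²b/L² = -11·9²·3/12² = -297/16 kN·m
Load 2 — uniform load w=12 kN/m over full span:
  R_A = wL/2 = 12·12/2 = 72 kN
  M_A = wL²/12 = 12·12²/12 = 144 kN·m
  R_B = wL/2 = 12·12/2 = 72 kN
  M_B = -wL²/12 = -12·12²/12 = -144 kN·m
Load 3 — point force P=17 kN at a=4 m (b=L-a=8):
  R_A = Pb²(3a+b)/L³ = 17·8²·(3·4+8)/12³ = 340/27 kN
  M_A = Pab²/L² = 17·4·8²/12² = 272/9 kN·m
  R_B = Pa²(a+3b)/L³ = 17·4²·(4+3·8)/12³ = 119/27 kN
  M_B = -Pa²b/L² = -17·4²·8/12² = -136/9 kN·m
Load 4 — applied couple M₀=15 kN·m at a=3 m (b=L-a=9):
  R_A = 6M₀ab/L³ = 6·15·3·9/12³ = 45/32 kN
  M_A = M₀b(2a-b)/L² = 15·9·(2·3-9)/12² = -45/16 kN·m
  R_B = -6M₀ab/L³ = -6·15·3·9/12³ = -45/32 kN
  M_B = M₀a(2b-a)/L² = 15·3·(2·9-3)/12² = 75/16 kN·m
Superposition: R_A = 18947/216 kN, M_A = 12787/72 kN·m, R_B = 18205/216 kN, M_B = -12455/72 kN·m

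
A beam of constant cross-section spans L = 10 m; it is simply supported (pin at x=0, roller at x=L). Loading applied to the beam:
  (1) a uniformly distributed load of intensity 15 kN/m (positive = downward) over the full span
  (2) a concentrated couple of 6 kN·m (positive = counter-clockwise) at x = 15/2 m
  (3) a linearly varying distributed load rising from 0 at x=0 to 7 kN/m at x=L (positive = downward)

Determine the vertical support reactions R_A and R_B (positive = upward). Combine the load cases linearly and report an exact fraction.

R_A = 1309/15 kN, R_B = 1466/15 kN

Load 1 — uniform load w=15 kN/m over full span:
  R_A = wL/2 = 15·10/2 = 75 kN
  R_B = wL/2 = 15·10/2 = 75 kN
Load 2 — applied couple M₀=6 kN·m at a=15/2 m (b=L-a=5/2):
  R_A = M₀/L = 6/10 = 3/5 kN
  R_B = -M₀/L = -6/10 = -3/5 kN
Load 3 — triangular load w₀=7 kN/m (0→w₀ over full span):
  R_A = w₀L/6 = 7·10/6 = 35/3 kN
  R_B = w₀L/3 = 7·10/3 = 70/3 kN
Superposition: R_A = 1309/15 kN, R_B = 1466/15 kN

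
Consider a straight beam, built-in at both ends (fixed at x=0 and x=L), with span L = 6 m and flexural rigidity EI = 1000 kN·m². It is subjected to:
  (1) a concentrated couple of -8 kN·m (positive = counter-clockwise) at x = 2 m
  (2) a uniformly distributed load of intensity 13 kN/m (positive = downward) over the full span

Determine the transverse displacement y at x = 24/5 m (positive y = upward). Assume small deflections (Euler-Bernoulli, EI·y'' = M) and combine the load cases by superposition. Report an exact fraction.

Load 1 — applied couple M₀=-8 kN·m at a=2 m (b=L-a=4):
  y_1 = (R_Ax³/6 - M_Ax²/2 - M₀(x-a)²/2)/EI  [x>a] with R_A=-16/9, M_A=0 = ((-16/9)·(24/5)³/6 - 0·(24/5)²/2 - (-8)·((24/5)-2)²/2)/1000 = -22/15625 m
Load 2 — uniform load w=13 kN/m over full span:
  y_2 = -wx²(L-x)²/(24EI) = -13·(24/5)²·(6-(24/5))²/(24·1000) = -1404/78125 m
Superposition: y = Σ y_i = -1514/78125 m ≈ -0.019379 m

y(24/5) = -1514/78125 m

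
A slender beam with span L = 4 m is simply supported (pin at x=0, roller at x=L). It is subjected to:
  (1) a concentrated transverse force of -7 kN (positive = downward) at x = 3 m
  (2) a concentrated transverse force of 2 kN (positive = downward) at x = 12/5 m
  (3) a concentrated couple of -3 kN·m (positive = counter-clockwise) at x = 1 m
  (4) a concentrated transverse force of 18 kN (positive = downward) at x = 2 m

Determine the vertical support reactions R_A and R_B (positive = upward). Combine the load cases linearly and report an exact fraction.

Load 1 — point force P=-7 kN at a=3 m (b=L-a=1):
  R_A = Pb/L = (-7)·1/4 = -7/4 kN
  R_B = Pa/L = (-7)·3/4 = -21/4 kN
Load 2 — point force P=2 kN at a=12/5 m (b=L-a=8/5):
  R_A = Pb/L = 2·(8/5)/4 = 4/5 kN
  R_B = Pa/L = 2·(12/5)/4 = 6/5 kN
Load 3 — applied couple M₀=-3 kN·m at a=1 m (b=L-a=3):
  R_A = M₀/L = (-3)/4 = -3/4 kN
  R_B = -M₀/L = -(-3)/4 = 3/4 kN
Load 4 — point force P=18 kN at a=2 m (b=L-a=2):
  R_A = Pb/L = 18·2/4 = 9 kN
  R_B = Pa/L = 18·2/4 = 9 kN
Superposition: R_A = 73/10 kN, R_B = 57/10 kN

R_A = 73/10 kN, R_B = 57/10 kN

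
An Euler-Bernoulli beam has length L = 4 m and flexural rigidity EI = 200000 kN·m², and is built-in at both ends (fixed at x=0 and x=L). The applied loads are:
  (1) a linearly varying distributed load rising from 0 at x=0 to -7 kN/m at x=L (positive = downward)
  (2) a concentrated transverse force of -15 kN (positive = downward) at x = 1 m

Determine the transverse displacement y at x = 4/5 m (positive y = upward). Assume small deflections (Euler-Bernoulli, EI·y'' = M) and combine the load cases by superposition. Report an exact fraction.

Load 1 — triangular load w₀=-7 kN/m (0→w₀ over full span):
  y_1 = -w₀x²(L-x)²(x+2L)/(120LEI) = -(-7)·(4/5)²·(4-(4/5))²·((4/5)+2·4)/(120·4·200000) = 616/146484375 m
Load 2 — point force P=-15 kN at a=1 m (b=L-a=3):
  y_2 = -Pb²x²(3aL-(3a+b)x)/(6L³EI)  [x≤a] = -(-15)·3²·(4/5)²·(3·1·4-(3·1+3)·(4/5))/(6·4³·200000) = 81/10000000 m
Superposition: y = Σ y_i = 230723/18750000000 m ≈ 0.000012 m

y(4/5) = 230723/18750000000 m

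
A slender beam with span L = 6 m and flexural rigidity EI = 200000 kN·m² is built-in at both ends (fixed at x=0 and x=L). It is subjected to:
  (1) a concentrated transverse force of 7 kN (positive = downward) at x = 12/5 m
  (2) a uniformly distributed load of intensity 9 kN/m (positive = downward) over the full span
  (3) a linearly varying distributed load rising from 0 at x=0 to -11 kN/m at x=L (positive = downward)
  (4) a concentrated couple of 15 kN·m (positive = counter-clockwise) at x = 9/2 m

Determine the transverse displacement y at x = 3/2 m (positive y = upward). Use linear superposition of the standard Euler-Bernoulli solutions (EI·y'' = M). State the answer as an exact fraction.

Load 1 — point force P=7 kN at a=12/5 m (b=L-a=18/5):
  y_1 = -Pb²x²(3aL-(3a+b)x)/(6L³EI)  [x≤a] = -7·(18/5)²·(3/2)²·(3·(12/5)·6-(3·(12/5)+(18/5))·(3/2))/(6·6³·200000) = -1701/80000000 m
Load 2 — uniform load w=9 kN/m over full span:
  y_2 = -wx²(L-x)²/(24EI) = -9·(3/2)²·(6-(3/2))²/(24·200000) = -2187/25600000 m
Load 3 — triangular load w₀=-11 kN/m (0→w₀ over full span):
  y_3 = -w₀x²(L-x)²(x+2L)/(120LEI) = -(-11)·(3/2)²·(6-(3/2))²·((3/2)+2·6)/(120·6·200000) = 24057/512000000 m
Load 4 — applied couple M₀=15 kN·m at a=9/2 m (b=L-a=3/2):
  y_4 = (R_Ax³/6 - M_Ax²/2)/EI  [x≤a] with R_A=45/16, M_A=75/16 = ((45/16)·(3/2)³/6 - (75/16)·(3/2)²/2)/200000 = -189/10240000 m
Superposition: y = Σ y_i = -200097/2560000000 m ≈ -0.000078 m

y(3/2) = -200097/2560000000 m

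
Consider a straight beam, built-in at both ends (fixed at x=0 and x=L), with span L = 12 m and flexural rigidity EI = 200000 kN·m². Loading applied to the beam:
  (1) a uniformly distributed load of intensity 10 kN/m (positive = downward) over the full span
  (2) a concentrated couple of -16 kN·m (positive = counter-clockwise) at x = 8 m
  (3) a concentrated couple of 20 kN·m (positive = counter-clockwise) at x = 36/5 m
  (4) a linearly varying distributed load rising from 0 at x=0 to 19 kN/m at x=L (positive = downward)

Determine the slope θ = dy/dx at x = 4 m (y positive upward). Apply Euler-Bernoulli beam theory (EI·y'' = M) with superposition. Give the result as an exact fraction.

Load 1 — uniform load w=10 kN/m over full span:
  θ_1 = -wx(L-x)(L-2x)/(12EI) = -10·4·(12-4)·(12-2·4)/(12·200000) = -1/1875 rad
Load 2 — applied couple M₀=-16 kN·m at a=8 m (b=L-a=4):
  θ_2 = (R_Ax²/2 - M_Ax)/EI  [x≤a] with R_A=-16/9, M_A=-16/3 = ((-16/9)·4²/2 - (-16/3)·4)/200000 = 1/28125 rad
Load 3 — applied couple M₀=20 kN·m at a=36/5 m (b=L-a=24/5):
  θ_3 = (R_Ax²/2 - M_Ax)/EI  [x≤a] with R_A=12/5, M_A=32/5 = ((12/5)·4²/2 - (32/5)·4)/200000 = -1/31250 rad
Load 4 — triangular load w₀=19 kN/m (0→w₀ over full span):
  θ_4 = -w₀(2x(L-x)(L-2x)(x+2L)+x²(L-x)²)/(120LEI) = -19·(2·4·(12-4)·(12-2·4)·(4+2·12)+4²·(12-4)²)/(120·12·200000) = -76/140625 rad
Superposition: θ = Σ θ_i = -301/281250 rad ≈ -0.001070 rad

θ(4) = -301/281250 rad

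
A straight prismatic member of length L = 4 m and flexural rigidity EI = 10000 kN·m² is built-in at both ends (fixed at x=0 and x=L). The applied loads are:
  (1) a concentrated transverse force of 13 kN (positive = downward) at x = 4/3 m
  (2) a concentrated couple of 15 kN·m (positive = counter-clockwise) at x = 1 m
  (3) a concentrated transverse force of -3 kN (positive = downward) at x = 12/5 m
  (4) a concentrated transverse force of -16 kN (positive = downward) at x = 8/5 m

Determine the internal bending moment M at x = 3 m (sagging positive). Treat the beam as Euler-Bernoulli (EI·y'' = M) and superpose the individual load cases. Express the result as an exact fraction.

Load 1 — point force P=13 kN at a=4/3 m (b=L-a=8/3):
  M_1 = Pa²(a+3b)(L-x)/L³ - Pa²b/L²  [x>a] = 13·(4/3)²·((4/3)+3·(8/3))·(4-3)/4³ - 13·(4/3)²·(8/3)/4² = -13/27 kN·m
Load 2 — applied couple M₀=15 kN·m at a=1 m (b=L-a=3):
  M_2 = R_Ax - M_A - M₀  [x>a] with R_A=135/32, M_A=-45/16 = (135/32)·3 - (-45/16) - 15 = 15/32 kN·m
Load 3 — point force P=-3 kN at a=12/5 m (b=L-a=8/5):
  M_3 = Pa²(a+3b)(L-x)/L³ - Pa²b/L²  [x>a] = (-3)·(12/5)²·((12/5)+3·(8/5))·(4-3)/4³ - (-3)·(12/5)²·(8/5)/4² = -27/125 kN·m
Load 4 — point force P=-16 kN at a=8/5 m (b=L-a=12/5):
  M_4 = Pa²(a+3b)(L-x)/L³ - Pa²b/L²  [x>a] = (-16)·(8/5)²·((8/5)+3·(12/5))·(4-3)/4³ - (-16)·(8/5)²·(12/5)/4² = 64/125 kN·m
Superposition: M = Σ M_i = 30593/108000 kN·m ≈ 0.283269 kN·m

M(3) = 30593/108000 kN·m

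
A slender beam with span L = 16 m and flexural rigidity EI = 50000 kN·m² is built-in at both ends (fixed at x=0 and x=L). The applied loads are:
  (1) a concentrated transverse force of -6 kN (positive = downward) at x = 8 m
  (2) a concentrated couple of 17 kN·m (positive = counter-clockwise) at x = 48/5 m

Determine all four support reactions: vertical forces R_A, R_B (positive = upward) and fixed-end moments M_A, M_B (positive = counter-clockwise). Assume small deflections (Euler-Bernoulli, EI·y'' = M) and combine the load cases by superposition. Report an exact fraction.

Load 1 — point force P=-6 kN at a=8 m (b=L-a=8):
  R_A = Pb²(3a+b)/L³ = (-6)·8²·(3·8+8)/16³ = -3 kN
  M_A = Pab²/L² = (-6)·8·8²/16² = -12 kN·m
  R_B = Pa²(a+3b)/L³ = (-6)·8²·(8+3·8)/16³ = -3 kN
  M_B = -Pa²b/L² = -(-6)·8²·8/16² = 12 kN·m
Load 2 — applied couple M₀=17 kN·m at a=48/5 m (b=L-a=32/5):
  R_A = 6M₀ab/L³ = 6·17·(48/5)·(32/5)/16³ = 153/100 kN
  M_A = M₀b(2a-b)/L² = 17·(32/5)·(2·(48/5)-(32/5))/16² = 136/25 kN·m
  R_B = -6M₀ab/L³ = -6·17·(48/5)·(32/5)/16³ = -153/100 kN
  M_B = M₀a(2b-a)/L² = 17·(48/5)·(2·(32/5)-(48/5))/16² = 51/25 kN·m
Superposition: R_A = -147/100 kN, M_A = -164/25 kN·m, R_B = -453/100 kN, M_B = 351/25 kN·m

R_A = -147/100 kN, M_A = -164/25 kN·m, R_B = -453/100 kN, M_B = 351/25 kN·m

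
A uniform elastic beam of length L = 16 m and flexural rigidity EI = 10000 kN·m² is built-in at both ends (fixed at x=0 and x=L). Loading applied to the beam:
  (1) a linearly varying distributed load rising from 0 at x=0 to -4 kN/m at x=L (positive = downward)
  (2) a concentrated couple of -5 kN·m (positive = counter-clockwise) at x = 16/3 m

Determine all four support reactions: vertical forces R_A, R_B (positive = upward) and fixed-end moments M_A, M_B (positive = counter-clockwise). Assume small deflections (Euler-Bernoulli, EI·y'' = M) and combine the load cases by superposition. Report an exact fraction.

R_A = -601/60 kN, M_A = -512/15 kN·m, R_B = -1319/60 kN, M_B = 743/15 kN·m

Load 1 — triangular load w₀=-4 kN/m (0→w₀ over full span):
  R_A = 3w₀L/20 = 3·(-4)·16/20 = -48/5 kN
  M_A = w₀L²/30 = (-4)·16²/30 = -512/15 kN·m
  R_B = 7w₀L/20 = 7·(-4)·16/20 = -112/5 kN
  M_B = -w₀L²/20 = -(-4)·16²/20 = 256/5 kN·m
Load 2 — applied couple M₀=-5 kN·m at a=16/3 m (b=L-a=32/3):
  R_A = 6M₀ab/L³ = 6·(-5)·(16/3)·(32/3)/16³ = -5/12 kN
  M_A = M₀b(2a-b)/L² = (-5)·(32/3)·(2·(16/3)-(32/3))/16² = 0 kN·m
  R_B = -6M₀ab/L³ = -6·(-5)·(16/3)·(32/3)/16³ = 5/12 kN
  M_B = M₀a(2b-a)/L² = (-5)·(16/3)·(2·(32/3)-(16/3))/16² = -5/3 kN·m
Superposition: R_A = -601/60 kN, M_A = -512/15 kN·m, R_B = -1319/60 kN, M_B = 743/15 kN·m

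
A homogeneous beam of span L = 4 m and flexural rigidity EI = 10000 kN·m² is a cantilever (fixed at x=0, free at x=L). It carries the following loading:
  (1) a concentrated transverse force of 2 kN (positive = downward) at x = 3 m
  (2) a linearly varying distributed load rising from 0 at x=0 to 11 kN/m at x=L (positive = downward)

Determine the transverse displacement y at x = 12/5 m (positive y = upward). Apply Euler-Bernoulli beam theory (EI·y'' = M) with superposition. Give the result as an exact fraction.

y(12/5) = -129657/9765625 m

Load 1 — point force P=2 kN at a=3 m (b=L-a=1):
  y_1 = -Px²(3a-x)/(6EI)  [x≤a] = -2·(12/5)²·(3·3-(12/5))/(6·10000) = -99/78125 m
Load 2 — triangular load w₀=11 kN/m (0→w₀ over full span):
  y_2 = (w₀Lx³/12-w₀L²x²/6-w₀x⁵/(120L))/EI = (11·4·(12/5)³/12-11·4²·(12/5)²/6-11·(12/5)⁵/(120·4))/10000 = -117282/9765625 m
Superposition: y = Σ y_i = -129657/9765625 m ≈ -0.013277 m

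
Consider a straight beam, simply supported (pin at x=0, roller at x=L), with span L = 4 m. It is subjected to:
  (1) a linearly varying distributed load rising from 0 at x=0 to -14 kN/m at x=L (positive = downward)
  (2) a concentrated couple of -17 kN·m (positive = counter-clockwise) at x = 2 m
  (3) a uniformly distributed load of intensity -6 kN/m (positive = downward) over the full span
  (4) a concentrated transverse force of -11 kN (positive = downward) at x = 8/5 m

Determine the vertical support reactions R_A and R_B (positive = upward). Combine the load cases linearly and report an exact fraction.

Load 1 — triangular load w₀=-14 kN/m (0→w₀ over full span):
  R_A = w₀L/6 = (-14)·4/6 = -28/3 kN
  R_B = w₀L/3 = (-14)·4/3 = -56/3 kN
Load 2 — applied couple M₀=-17 kN·m at a=2 m (b=L-a=2):
  R_A = M₀/L = (-17)/4 = -17/4 kN
  R_B = -M₀/L = -(-17)/4 = 17/4 kN
Load 3 — uniform load w=-6 kN/m over full span:
  R_A = wL/2 = (-6)·4/2 = -12 kN
  R_B = wL/2 = (-6)·4/2 = -12 kN
Load 4 — point force P=-11 kN at a=8/5 m (b=L-a=12/5):
  R_A = Pb/L = (-11)·(12/5)/4 = -33/5 kN
  R_B = Pa/L = (-11)·(8/5)/4 = -22/5 kN
Superposition: R_A = -1931/60 kN, R_B = -1849/60 kN

R_A = -1931/60 kN, R_B = -1849/60 kN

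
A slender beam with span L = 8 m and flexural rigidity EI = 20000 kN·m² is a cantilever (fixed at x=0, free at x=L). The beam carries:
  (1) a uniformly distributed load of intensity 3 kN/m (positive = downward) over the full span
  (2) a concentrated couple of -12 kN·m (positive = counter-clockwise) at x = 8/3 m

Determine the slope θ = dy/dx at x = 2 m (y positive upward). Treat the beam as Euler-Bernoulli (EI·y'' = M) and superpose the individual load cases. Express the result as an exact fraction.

Load 1 — uniform load w=3 kN/m over full span:
  θ_1 = -wx(x²-3Lx+3L²)/(6EI) = -3·2·(2²-3·8·2+3·8²)/(6·20000) = -37/5000 rad
Load 2 — applied couple M₀=-12 kN·m at a=8/3 m (b=L-a=16/3):
  θ_2 = M₀x/EI  [x≤a] = (-12)·2/20000 = -3/2500 rad
Superposition: θ = Σ θ_i = -43/5000 rad ≈ -0.008600 rad

θ(2) = -43/5000 rad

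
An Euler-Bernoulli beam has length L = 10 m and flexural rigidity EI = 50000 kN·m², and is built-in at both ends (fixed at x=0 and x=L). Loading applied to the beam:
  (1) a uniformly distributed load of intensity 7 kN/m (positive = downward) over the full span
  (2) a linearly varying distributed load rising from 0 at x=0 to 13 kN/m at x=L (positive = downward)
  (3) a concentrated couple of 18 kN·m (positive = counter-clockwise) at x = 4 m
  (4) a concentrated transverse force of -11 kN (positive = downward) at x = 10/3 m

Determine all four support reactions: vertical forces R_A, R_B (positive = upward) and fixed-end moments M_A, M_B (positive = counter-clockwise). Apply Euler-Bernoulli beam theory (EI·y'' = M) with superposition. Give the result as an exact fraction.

Load 1 — uniform load w=7 kN/m over full span:
  R_A = wL/2 = 7·10/2 = 35 kN
  M_A = wL²/12 = 7·10²/12 = 175/3 kN·m
  R_B = wL/2 = 7·10/2 = 35 kN
  M_B = -wL²/12 = -7·10²/12 = -175/3 kN·m
Load 2 — triangular load w₀=13 kN/m (0→w₀ over full span):
  R_A = 3w₀L/20 = 3·13·10/20 = 39/2 kN
  M_A = w₀L²/30 = 13·10²/30 = 130/3 kN·m
  R_B = 7w₀L/20 = 7·13·10/20 = 91/2 kN
  M_B = -w₀L²/20 = -13·10²/20 = -65 kN·m
Load 3 — applied couple M₀=18 kN·m at a=4 m (b=L-a=6):
  R_A = 6M₀ab/L³ = 6·18·4·6/10³ = 324/125 kN
  M_A = M₀b(2a-b)/L² = 18·6·(2·4-6)/10² = 54/25 kN·m
  R_B = -6M₀ab/L³ = -6·18·4·6/10³ = -324/125 kN
  M_B = M₀a(2b-a)/L² = 18·4·(2·6-4)/10² = 144/25 kN·m
Load 4 — point force P=-11 kN at a=10/3 m (b=L-a=20/3):
  R_A = Pb²(3a+b)/L³ = (-11)·(20/3)²·(3·(10/3)+(20/3))/10³ = -220/27 kN
  M_A = Pab²/L² = (-11)·(10/3)·(20/3)²/10² = -440/27 kN·m
  R_B = Pa²(a+3b)/L³ = (-11)·(10/3)²·((10/3)+3·(20/3))/10³ = -77/27 kN
  M_B = -Pa²b/L² = -(-11)·(10/3)²·(20/3)/10² = 220/27 kN·m
Superposition: R_A = 330371/6750 kN, M_A = 59083/675 kN·m, R_B = 506629/6750 kN, M_B = -73862/675 kN·m

R_A = 330371/6750 kN, M_A = 59083/675 kN·m, R_B = 506629/6750 kN, M_B = -73862/675 kN·m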